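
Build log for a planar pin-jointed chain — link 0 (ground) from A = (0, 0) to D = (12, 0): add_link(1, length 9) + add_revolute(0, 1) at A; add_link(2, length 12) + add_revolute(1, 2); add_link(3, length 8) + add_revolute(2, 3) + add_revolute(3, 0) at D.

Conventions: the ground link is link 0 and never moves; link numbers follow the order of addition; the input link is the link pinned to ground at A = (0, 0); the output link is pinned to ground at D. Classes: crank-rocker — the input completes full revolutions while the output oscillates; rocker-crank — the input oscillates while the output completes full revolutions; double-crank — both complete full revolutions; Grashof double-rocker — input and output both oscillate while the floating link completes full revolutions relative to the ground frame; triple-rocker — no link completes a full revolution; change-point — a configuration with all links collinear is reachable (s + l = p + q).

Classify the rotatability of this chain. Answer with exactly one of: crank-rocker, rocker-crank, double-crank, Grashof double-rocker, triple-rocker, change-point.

lengths: ground=12, input=9, coupler=12, output=8
sorted: s=8 (shortest), l=12 (longest), p+q=21
s + l = 20 vs p + q = 21
s + l < p + q (Grashof) with shortest = output link → rocker-crank

rocker-crank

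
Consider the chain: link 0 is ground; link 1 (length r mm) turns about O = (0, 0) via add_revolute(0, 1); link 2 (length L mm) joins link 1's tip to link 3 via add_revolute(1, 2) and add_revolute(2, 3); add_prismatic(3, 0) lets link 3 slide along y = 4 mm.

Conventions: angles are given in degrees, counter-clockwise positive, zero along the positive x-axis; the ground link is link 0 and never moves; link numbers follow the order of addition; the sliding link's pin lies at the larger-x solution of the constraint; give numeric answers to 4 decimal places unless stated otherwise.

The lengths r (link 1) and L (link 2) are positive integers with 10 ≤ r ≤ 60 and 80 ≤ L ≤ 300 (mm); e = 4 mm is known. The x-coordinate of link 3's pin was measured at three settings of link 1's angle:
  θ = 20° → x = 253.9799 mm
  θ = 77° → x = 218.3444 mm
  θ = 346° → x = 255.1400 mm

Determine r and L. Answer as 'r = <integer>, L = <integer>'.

constraint per measurement: (x − r cos θ)² + (r sin θ − e)² = L²
subtracting the θ₁ and θ₂ equations cancels the r² and L² terms:
r = (x₁² − x₂²) / (2[(x₁cos θ₁ + e sin θ₁) − (x₂cos θ₂ + e sin θ₂)]) = 45.0000 → r = 45
L² = (x₁ − r cos θ₁)² + (r sin θ₁ − e)² = 44943.9889 → L = 212.0000 → L = 212
check at θ₃=346°: x = 255.1400 (printed 255.1400) ✓

r = 45, L = 212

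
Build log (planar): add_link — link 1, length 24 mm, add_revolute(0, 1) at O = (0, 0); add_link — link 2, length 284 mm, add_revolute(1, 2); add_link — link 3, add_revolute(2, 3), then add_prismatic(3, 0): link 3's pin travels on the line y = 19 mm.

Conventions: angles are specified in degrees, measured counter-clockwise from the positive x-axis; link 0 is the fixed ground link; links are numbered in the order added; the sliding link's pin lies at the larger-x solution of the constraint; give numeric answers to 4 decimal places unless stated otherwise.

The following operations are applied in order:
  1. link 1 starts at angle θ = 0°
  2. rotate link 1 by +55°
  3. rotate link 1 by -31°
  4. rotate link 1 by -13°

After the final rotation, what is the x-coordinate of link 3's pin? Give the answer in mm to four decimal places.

geometry: r = 24 mm, L = 284 mm, e = 19 mm; θ starts at 0°
rotate link 1 by +55°: θ ← 0° +55° = 55°
rotate link 1 by -31°: θ ← 55° -31° = 24°
rotate link 1 by -13°: θ ← 24° -13° = 11°
crank pin P = (r cos θ, r sin θ) = (23.559052, 4.579416)
h = r sin θ − e = 4.579416 − 19 = -14.420584
x = r cos θ + √(L² − h²) = 23.559052 + 283.633649 = 307.192701

307.1927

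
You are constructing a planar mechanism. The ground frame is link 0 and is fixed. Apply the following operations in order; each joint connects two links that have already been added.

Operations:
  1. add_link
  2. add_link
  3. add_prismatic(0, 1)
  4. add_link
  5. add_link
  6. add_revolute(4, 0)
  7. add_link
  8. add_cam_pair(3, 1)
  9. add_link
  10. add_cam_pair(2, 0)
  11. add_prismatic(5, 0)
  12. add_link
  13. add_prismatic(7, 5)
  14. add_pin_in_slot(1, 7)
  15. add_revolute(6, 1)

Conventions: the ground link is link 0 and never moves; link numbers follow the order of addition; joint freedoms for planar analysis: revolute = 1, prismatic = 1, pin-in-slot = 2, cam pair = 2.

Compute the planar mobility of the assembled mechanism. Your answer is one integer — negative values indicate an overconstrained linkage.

link 0 = ground. State L|J1|J2 = 1|0|0
+link1  2|0|0
+link2  3|0|0
P(0,1) f=1→J1  3|1|0
+link3  4|1|0
+link4  5|1|0
R(4,0) f=1→J1  5|2|0
+link5  6|2|0
C(3,1) f=2→J2  6|2|1
+link6  7|2|1
C(2,0) f=2→J2  7|2|2
P(5,0) f=1→J1  7|3|2
+link7  8|3|2
P(7,5) f=1→J1  8|4|2
PS(1,7) f=2→J2  8|4|3
R(6,1) f=1→J1  8|5|3
M = 3(8−1)−2·5−3 = 21−10−3 = 8

M = 8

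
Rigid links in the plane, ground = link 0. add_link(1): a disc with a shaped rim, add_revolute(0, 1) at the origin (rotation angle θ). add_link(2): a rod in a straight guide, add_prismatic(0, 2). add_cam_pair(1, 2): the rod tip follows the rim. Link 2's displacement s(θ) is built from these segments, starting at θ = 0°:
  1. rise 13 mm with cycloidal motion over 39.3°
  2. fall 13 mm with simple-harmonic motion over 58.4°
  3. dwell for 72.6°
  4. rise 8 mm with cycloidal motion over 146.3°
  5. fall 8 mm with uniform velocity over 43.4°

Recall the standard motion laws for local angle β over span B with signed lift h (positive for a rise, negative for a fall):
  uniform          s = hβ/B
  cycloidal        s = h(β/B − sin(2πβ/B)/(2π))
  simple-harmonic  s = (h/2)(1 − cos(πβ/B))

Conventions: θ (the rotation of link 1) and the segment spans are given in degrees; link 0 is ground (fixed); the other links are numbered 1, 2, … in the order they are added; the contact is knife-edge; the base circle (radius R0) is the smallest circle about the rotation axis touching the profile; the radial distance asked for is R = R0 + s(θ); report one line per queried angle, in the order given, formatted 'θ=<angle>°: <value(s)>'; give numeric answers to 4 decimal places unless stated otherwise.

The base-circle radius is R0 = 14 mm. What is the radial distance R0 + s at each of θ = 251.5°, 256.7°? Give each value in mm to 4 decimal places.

segment 1 (0° to 39.3°, cycloidal, h = 13) is passed completely: s = 0.0000 + (13) = 13.0000
segment 2 (39.3° to 97.7°, simple-harmonic, h = -13) is passed completely: s = 13.0000 + (-13) = 0.0000
segment 3 (97.7° to 170.3°, dwell): s unchanged at 0.0000
θ = 251.5° falls in segment 4 (170.3° to 316.6°, cycloidal, h = 8): β = 251.5 − 170.3 = 81.2°, B = 146.3°; Δs = 8·(0.5550 − sin(2π·0.5550)/(2π)) = 4.8717; s = 0.0000 + 4.8717 = 4.8717
θ = 256.7° falls in segment 4 (170.3° to 316.6°, cycloidal, h = 8): β = 256.7 − 170.3 = 86.4°, B = 146.3°; Δs = 8·(0.5906 − sin(2π·0.5906)/(2π)) = 5.4106; s = 0.0000 + 5.4106 = 5.4106
θ=251.5°: R = R0 + s = 14 + 4.8717 = 18.8717
θ=256.7°: R = R0 + s = 14 + 5.4106 = 19.4106

θ=251.5°: 18.8717
θ=256.7°: 19.4106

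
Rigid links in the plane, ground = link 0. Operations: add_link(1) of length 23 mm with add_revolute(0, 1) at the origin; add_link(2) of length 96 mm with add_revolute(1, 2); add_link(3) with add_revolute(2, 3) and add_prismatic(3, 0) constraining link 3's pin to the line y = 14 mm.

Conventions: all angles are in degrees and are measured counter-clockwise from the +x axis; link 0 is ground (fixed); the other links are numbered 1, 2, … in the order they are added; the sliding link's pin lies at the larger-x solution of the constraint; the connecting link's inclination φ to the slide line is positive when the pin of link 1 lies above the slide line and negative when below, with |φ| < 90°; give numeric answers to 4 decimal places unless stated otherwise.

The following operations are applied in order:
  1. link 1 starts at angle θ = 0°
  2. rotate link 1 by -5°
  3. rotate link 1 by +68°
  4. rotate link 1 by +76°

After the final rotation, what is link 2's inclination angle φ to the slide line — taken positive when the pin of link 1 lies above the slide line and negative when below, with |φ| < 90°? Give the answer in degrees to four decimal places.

geometry: r = 23 mm, L = 96 mm, e = 14 mm; θ starts at 0°
rotate link 1 by -5°: θ ← 0° -5° = -5°
rotate link 1 by +68°: θ ← -5° +68° = 63°
rotate link 1 by +76°: θ ← 63° +76° = 139°
h = r sin θ − e = 15.089358 − 14 = 1.089358
sin φ = h / L = 1.089358 / 96 = 0.01134748
φ = arcsin(0.01134748) = 0.650176°

0.6502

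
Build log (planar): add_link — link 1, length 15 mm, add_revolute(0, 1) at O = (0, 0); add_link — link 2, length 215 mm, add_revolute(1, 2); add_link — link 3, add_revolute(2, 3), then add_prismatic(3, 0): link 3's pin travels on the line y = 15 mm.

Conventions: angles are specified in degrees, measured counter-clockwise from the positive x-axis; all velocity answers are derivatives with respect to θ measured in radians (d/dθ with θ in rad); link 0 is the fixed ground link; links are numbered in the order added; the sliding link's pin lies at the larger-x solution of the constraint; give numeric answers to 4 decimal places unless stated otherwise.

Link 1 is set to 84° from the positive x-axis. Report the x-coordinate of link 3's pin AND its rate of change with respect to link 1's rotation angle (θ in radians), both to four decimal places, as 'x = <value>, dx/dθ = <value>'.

geometry: r = 15 mm, L = 215 mm, e = 15 mm
crank pin P = (r cos θ, r sin θ) = (1.567927, 14.917828)
h = r sin θ − e = 14.917828 − 15 = -0.082172
x = r cos θ + √(L² − h²) = 1.567927 + 214.999984 = 216.567911
dx/dθ = −r sin θ − h·r cos θ/√(L² − h²) (θ in radians; h = -0.082172) = -14.917229

x = 216.5679, dx/dθ = -14.9172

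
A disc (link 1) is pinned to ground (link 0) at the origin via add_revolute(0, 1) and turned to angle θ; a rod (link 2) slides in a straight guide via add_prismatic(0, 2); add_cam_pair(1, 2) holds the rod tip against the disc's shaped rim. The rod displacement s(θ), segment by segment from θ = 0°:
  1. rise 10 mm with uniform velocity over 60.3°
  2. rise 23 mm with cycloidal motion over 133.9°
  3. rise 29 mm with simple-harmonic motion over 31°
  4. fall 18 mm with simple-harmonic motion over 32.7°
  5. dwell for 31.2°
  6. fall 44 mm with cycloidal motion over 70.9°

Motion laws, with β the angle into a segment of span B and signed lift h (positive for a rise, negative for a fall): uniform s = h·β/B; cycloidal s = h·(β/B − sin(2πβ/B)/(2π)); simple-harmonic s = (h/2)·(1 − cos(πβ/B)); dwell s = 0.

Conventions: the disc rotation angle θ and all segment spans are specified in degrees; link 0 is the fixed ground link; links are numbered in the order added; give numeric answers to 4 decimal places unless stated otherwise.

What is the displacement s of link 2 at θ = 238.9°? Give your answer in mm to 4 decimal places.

segment 1 (0° to 60.3°, uniform, h = 10) is passed completely: s = 0.0000 + (10) = 10.0000
segment 2 (60.3° to 194.2°, cycloidal, h = 23) is passed completely: s = 10.0000 + (23) = 33.0000
segment 3 (194.2° to 225.2°, simple-harmonic, h = 29) is passed completely: s = 33.0000 + (29) = 62.0000
θ = 238.9° falls in segment 4 (225.2° to 257.9°, simple-harmonic, h = -18): β = 238.9 − 225.2 = 13.7°, B = 32.7°; Δs = -18/2·(1 − cos(π·0.4190)) = -6.7333; s = 62.0000 − 6.7333 = 55.2667

55.2667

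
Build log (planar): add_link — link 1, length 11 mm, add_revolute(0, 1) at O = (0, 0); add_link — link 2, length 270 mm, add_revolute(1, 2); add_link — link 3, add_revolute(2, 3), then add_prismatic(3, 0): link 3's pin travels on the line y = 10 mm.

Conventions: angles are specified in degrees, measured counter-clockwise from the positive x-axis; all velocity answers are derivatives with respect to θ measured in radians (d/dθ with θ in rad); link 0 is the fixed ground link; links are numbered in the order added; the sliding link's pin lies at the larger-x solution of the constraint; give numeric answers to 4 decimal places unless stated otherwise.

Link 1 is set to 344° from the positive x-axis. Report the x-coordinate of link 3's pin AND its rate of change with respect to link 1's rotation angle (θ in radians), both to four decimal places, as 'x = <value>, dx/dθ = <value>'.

geometry: r = 11 mm, L = 270 mm, e = 10 mm
crank pin P = (r cos θ, r sin θ) = (10.573879, -3.032011)
h = r sin θ − e = -3.032011 − 10 = -13.032011
x = r cos θ + √(L² − h²) = 10.573879 + 269.685310 = 280.259189
dx/dθ = −r sin θ − h·r cos θ/√(L² − h²) (θ in radians; h = -13.032011) = 3.542973

x = 280.2592, dx/dθ = 3.5430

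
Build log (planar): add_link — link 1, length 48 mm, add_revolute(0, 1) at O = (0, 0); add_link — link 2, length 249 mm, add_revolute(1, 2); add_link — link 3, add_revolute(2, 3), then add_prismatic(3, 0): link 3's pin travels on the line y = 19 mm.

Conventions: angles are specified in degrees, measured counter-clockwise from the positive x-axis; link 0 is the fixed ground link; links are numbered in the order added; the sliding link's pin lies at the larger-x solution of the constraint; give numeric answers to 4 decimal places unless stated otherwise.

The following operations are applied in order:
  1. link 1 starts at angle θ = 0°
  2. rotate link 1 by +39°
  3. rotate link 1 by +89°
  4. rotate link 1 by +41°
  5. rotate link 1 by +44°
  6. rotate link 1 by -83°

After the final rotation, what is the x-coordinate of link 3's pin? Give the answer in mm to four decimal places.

geometry: r = 48 mm, L = 249 mm, e = 19 mm; θ starts at 0°
rotate link 1 by +39°: θ ← 0° +39° = 39°
rotate link 1 by +89°: θ ← 39° +89° = 128°
rotate link 1 by +41°: θ ← 128° +41° = 169°
rotate link 1 by +44°: θ ← 169° +44° = 213°
rotate link 1 by -83°: θ ← 213° -83° = 130°
crank pin P = (r cos θ, r sin θ) = (-30.853805, 36.770133)
h = r sin θ − e = 36.770133 − 19 = 17.770133
x = r cos θ + √(L² − h²) = -30.853805 + 248.365099 = 217.511294

217.5113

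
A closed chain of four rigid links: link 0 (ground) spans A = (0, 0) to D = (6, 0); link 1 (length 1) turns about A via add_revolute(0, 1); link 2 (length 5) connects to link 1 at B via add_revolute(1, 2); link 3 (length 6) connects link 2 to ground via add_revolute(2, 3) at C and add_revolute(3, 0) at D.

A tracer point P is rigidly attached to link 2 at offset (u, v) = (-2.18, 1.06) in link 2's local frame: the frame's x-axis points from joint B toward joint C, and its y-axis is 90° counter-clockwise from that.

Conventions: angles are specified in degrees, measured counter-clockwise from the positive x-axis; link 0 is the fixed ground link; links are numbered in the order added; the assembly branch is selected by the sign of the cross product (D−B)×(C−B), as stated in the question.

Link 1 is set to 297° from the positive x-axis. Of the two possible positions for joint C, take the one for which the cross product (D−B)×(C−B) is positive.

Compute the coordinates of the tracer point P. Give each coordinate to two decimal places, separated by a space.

A=(0,0), D=(6.00,0)
B = A + 1.00·(cos297°, sin297°) = (0.4540, -0.8910)
|BD| = 5.6171
circle(B,5.00) ∩ circle(D,6.00): a=1.8294, h=4.6533
  candidates: C₊=(1.5221,3.9936) cross=26.138; C₋=(2.9984,-5.1952) cross=-26.138
  branch + wants cross > 0 → take C=(1.5221,3.9936) (cross=26.138)
ex = (C−B)/|BC| = (0.2136,0.9769); ey = (-0.9769,0.2136)
P = B + -2.18·ex + 1.06·ey = (-1.0472,-2.7942)

-1.05 -2.79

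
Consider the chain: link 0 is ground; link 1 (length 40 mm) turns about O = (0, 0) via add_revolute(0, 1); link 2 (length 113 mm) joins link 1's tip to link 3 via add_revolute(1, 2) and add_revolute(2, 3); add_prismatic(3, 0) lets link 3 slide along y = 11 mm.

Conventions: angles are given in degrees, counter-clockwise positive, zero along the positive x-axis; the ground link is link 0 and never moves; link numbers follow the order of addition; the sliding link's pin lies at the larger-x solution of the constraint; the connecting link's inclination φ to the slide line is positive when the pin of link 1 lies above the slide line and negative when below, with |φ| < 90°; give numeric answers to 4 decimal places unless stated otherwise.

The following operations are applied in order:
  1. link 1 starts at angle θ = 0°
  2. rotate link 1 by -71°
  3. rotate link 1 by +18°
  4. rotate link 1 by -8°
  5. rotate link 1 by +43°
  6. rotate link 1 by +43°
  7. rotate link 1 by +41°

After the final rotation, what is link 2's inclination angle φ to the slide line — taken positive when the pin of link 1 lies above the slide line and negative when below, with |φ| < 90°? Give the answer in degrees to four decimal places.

geometry: r = 40 mm, L = 113 mm, e = 11 mm; θ starts at 0°
rotate link 1 by -71°: θ ← 0° -71° = -71°
rotate link 1 by +18°: θ ← -71° +18° = -53°
rotate link 1 by -8°: θ ← -53° -8° = -61°
rotate link 1 by +43°: θ ← -61° +43° = -18°
rotate link 1 by +43°: θ ← -18° +43° = 25°
rotate link 1 by +41°: θ ← 25° +41° = 66°
h = r sin θ − e = 36.541818 − 11 = 25.541818
sin φ = h / L = 25.541818 / 113 = 0.22603379
φ = arcsin(0.22603379) = 13.063676°

13.0637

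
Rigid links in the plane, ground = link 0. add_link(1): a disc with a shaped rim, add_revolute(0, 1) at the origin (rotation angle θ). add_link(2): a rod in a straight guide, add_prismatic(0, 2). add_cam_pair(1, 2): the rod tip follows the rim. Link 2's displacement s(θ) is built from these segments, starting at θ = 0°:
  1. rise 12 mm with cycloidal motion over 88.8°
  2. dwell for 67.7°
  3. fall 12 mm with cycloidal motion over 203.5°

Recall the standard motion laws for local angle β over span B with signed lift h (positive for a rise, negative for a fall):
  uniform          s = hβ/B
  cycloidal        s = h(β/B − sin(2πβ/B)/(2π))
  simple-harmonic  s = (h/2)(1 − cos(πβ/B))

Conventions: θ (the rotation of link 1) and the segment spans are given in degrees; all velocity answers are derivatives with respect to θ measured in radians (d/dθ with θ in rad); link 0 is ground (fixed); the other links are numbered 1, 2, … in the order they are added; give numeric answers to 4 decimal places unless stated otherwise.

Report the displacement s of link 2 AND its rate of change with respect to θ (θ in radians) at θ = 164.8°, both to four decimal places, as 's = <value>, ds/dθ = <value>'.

segment 1 (0° to 88.8°, cycloidal, h = 12) is passed completely: s = 0.0000 + (12) = 12.0000
segment 2 (88.8° to 156.5°, dwell): s unchanged at 12.0000
θ = 164.8° falls in segment 3 (156.5° to 360°, cycloidal, h = -12): β = 164.8 − 156.5 = 8.3°, B = 203.5°; Δs = -12·(0.0408 − sin(2π·0.0408)/(2π)) = -0.0053; s = 12.0000 − 0.0053 = 11.9947
velocity in seg [156.5°–360°] (cycloidal), θ in radians: β = 8.3° = 0.1449 rad, B = 203.5° = 3.5517 rad; ds/dθ = (h/B)(1 − cos(2πβ/B)) = ((-12)/3.5517)(1 − cos(2π·0.0408)) = -0.110336 mm/rad

s = 11.9947, ds/dθ = -0.1103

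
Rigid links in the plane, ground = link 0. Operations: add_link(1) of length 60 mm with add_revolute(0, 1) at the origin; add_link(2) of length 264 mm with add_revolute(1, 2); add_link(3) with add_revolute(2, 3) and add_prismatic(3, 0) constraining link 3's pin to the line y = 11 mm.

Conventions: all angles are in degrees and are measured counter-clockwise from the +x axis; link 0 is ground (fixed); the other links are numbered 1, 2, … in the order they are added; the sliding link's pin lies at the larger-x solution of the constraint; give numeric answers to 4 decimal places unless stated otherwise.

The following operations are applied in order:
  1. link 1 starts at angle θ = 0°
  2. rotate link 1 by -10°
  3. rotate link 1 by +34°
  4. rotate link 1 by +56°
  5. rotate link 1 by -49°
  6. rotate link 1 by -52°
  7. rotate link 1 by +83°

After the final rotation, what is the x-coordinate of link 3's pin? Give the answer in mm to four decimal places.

geometry: r = 60 mm, L = 264 mm, e = 11 mm; θ starts at 0°
rotate link 1 by -10°: θ ← 0° -10° = -10°
rotate link 1 by +34°: θ ← -10° +34° = 24°
rotate link 1 by +56°: θ ← 24° +56° = 80°
rotate link 1 by -49°: θ ← 80° -49° = 31°
rotate link 1 by -52°: θ ← 31° -52° = -21°
rotate link 1 by +83°: θ ← -21° +83° = 62°
crank pin P = (r cos θ, r sin θ) = (28.168294, 52.976856)
h = r sin θ − e = 52.976856 − 11 = 41.976856
x = r cos θ + √(L² − h²) = 28.168294 + 260.641408 = 288.809702

288.8097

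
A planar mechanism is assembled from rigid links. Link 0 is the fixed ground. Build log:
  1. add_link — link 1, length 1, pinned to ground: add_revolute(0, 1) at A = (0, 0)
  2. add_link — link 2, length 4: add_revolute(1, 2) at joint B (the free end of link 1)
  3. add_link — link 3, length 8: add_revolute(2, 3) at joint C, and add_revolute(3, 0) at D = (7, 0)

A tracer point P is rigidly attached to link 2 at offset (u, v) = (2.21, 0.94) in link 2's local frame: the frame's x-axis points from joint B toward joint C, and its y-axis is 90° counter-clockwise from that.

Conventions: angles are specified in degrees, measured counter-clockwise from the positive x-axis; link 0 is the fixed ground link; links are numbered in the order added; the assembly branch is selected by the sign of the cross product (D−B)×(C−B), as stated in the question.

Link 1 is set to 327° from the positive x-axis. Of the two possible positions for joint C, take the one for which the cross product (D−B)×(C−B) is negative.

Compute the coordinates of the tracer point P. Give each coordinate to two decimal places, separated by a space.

A=(0,0), D=(7.00,0)
B = A + 1.00·(cos327°, sin327°) = (0.8387, -0.5446)
|BD| = 6.1854
circle(B,4.00) ∩ circle(D,8.00): a=-0.7875, h=3.9217
  candidates: C₊=(-0.2910,3.2925) cross=24.257; C₋=(0.3996,-4.5205) cross=-24.257
  branch - wants cross < 0 → take C=(0.3996,-4.5205) (cross=-24.257)
ex = (C−B)/|BC| = (-0.1098,-0.9940); ey = (0.9940,-0.1098)
P = B + 2.21·ex + 0.94·ey = (1.5304,-2.8445)

1.53 -2.84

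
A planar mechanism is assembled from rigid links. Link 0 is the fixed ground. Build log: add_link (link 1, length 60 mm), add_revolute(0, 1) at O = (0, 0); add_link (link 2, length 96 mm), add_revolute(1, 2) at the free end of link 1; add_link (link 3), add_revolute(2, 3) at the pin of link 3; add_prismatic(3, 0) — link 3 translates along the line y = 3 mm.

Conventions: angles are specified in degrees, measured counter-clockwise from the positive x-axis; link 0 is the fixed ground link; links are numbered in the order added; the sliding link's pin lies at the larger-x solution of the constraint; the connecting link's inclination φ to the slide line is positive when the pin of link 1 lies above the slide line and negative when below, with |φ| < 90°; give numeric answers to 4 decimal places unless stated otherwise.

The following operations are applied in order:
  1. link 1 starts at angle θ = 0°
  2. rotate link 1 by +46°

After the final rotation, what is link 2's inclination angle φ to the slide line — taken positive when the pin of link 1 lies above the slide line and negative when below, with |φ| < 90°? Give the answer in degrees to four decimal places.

geometry: r = 60 mm, L = 96 mm, e = 3 mm; θ starts at 0°
rotate link 1 by +46°: θ ← 0° +46° = 46°
h = r sin θ − e = 43.160388 − 3 = 40.160388
sin φ = h / L = 40.160388 / 96 = 0.41833738
φ = arcsin(0.41833738) = 24.729663°

24.7297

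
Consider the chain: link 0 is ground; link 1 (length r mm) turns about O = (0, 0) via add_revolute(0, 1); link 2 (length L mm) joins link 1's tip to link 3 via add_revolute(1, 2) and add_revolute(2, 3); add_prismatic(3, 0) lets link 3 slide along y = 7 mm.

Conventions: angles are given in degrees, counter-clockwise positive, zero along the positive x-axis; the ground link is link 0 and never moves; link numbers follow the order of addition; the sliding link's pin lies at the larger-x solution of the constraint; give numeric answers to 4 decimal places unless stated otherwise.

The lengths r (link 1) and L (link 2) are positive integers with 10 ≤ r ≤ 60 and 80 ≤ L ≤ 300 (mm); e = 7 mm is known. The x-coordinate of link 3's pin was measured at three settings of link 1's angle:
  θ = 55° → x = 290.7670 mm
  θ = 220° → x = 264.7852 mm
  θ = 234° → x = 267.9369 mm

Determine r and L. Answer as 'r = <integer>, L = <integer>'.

constraint per measurement: (x − r cos θ)² + (r sin θ − e)² = L²
subtracting the θ₁ and θ₂ equations cancels the r² and L² terms:
r = (x₁² − x₂²) / (2[(x₁cos θ₁ + e sin θ₁) − (x₂cos θ₂ + e sin θ₂)]) = 19.0000 → r = 19
L² = (x₁ − r cos θ₁)² + (r sin θ₁ − e)² = 78400.0241 → L = 280.0000 → L = 280
check at θ₃=234°: x = 267.9369 (printed 267.9369) ✓

r = 19, L = 280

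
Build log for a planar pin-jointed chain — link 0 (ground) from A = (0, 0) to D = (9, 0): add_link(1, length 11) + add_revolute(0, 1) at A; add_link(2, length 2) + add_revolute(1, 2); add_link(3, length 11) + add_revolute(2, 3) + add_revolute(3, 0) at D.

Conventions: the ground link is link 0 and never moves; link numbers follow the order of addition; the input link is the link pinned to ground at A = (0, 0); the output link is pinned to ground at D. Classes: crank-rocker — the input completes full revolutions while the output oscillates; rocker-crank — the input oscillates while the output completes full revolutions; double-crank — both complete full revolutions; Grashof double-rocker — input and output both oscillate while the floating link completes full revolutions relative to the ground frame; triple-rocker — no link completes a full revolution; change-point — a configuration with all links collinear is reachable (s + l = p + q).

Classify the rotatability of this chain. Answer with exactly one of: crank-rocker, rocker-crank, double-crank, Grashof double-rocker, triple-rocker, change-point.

lengths: ground=9, input=11, coupler=2, output=11
sorted: s=2 (shortest), l=11 (longest), p+q=20
s + l = 13 vs p + q = 20
s + l < p + q (Grashof) with shortest = coupler link → Grashof double-rocker

Grashof double-rocker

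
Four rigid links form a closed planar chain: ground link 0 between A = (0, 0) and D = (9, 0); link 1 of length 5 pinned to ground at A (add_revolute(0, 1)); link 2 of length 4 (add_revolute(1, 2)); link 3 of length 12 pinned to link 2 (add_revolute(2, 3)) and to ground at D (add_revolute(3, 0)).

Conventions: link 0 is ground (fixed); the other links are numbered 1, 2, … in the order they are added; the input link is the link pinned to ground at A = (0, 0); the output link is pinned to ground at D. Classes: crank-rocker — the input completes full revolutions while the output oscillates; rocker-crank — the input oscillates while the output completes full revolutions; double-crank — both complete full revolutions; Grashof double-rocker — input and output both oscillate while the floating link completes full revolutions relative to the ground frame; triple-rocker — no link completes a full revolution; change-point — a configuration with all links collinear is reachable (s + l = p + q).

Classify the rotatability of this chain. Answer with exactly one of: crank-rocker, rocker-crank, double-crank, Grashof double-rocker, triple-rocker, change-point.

lengths: ground=9, input=5, coupler=4, output=12
sorted: s=4 (shortest), l=12 (longest), p+q=14
s + l = 16 vs p + q = 14
s + l > p + q → non-Grashof → no link fully rotates → triple-rocker

triple-rocker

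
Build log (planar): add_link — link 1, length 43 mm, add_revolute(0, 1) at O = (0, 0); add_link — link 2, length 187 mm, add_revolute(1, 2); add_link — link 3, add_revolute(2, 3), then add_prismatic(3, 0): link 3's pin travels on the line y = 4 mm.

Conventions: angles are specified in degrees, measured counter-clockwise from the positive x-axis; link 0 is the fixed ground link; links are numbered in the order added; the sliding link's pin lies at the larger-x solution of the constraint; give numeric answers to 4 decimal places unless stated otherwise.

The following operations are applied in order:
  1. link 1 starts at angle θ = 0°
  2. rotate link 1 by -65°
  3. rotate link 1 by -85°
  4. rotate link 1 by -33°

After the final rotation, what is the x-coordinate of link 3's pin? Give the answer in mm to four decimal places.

geometry: r = 43 mm, L = 187 mm, e = 4 mm; θ starts at 0°
rotate link 1 by -65°: θ ← 0° -65° = -65°
rotate link 1 by -85°: θ ← -65° -85° = -150°
rotate link 1 by -33°: θ ← -150° -33° = -183°
crank pin P = (r cos θ, r sin θ) = (-42.941070, 2.250446)
h = r sin θ − e = 2.250446 − 4 = -1.749554
x = r cos θ + √(L² − h²) = -42.941070 + 186.991815 = 144.050745

144.0507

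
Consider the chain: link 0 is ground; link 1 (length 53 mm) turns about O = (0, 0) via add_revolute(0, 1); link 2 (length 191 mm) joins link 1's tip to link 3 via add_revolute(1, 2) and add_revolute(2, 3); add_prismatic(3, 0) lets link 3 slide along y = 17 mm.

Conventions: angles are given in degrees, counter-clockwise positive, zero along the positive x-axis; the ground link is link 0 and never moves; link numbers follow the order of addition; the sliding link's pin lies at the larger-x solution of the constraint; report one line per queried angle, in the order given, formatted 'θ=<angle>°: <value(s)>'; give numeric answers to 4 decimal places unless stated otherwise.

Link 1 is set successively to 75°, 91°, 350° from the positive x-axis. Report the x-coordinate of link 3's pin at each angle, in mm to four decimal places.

geometry: r = 53 mm, L = 191 mm, e = 17 mm
θ=75°: crank pin P = (r cos θ, r sin θ) = (13.717409, 51.194069)
θ=75°: h = r sin θ − e = 51.194069 − 17 = 34.194069
θ=75°: x = r cos θ + √(L² − h²) = 13.717409 + 187.914251 = 201.631660
θ=91°: crank pin P = (r cos θ, r sin θ) = (-0.924978, 52.991928)
θ=91°: h = r sin θ − e = 52.991928 − 17 = 35.991928
θ=91°: x = r cos θ + √(L² − h²) = -0.924978 + 187.578200 = 186.653222
θ=350°: crank pin P = (r cos θ, r sin θ) = (52.194811, -9.203353)
θ=350°: h = r sin θ − e = -9.203353 − 17 = -26.203353
θ=350°: x = r cos θ + √(L² − h²) = 52.194811 + 189.194039 = 241.388850

θ=75°: 201.6317
θ=91°: 186.6532
θ=350°: 241.3888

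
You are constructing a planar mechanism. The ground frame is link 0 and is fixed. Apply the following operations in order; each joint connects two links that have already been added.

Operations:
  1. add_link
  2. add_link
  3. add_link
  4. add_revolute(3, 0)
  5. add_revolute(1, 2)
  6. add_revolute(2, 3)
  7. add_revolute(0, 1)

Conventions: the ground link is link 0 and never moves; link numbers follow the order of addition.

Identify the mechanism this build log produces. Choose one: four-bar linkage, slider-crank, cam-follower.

links: 4 (incl. ground); joints: 4 revolute, 0 prismatic, 0 higher (cam) pair, forming one closed loop
4 links in a single 4R loop → four-bar linkage

four-bar linkage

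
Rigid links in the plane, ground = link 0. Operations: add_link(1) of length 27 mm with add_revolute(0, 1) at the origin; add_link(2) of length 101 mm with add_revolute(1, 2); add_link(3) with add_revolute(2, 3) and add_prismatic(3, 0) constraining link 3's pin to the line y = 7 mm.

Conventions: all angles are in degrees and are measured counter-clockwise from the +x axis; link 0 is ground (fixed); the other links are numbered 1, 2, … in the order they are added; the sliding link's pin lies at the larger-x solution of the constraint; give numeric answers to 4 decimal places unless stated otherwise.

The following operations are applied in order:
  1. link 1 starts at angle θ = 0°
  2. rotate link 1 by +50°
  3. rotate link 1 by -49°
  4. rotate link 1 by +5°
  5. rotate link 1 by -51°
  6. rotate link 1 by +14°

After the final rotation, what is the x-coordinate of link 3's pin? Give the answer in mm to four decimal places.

geometry: r = 27 mm, L = 101 mm, e = 7 mm; θ starts at 0°
rotate link 1 by +50°: θ ← 0° +50° = 50°
rotate link 1 by -49°: θ ← 50° -49° = 1°
rotate link 1 by +5°: θ ← 1° +5° = 6°
rotate link 1 by -51°: θ ← 6° -51° = -45°
rotate link 1 by +14°: θ ← -45° +14° = -31°
crank pin P = (r cos θ, r sin θ) = (23.143517, -13.906028)
h = r sin θ − e = -13.906028 − 7 = -20.906028
x = r cos θ + √(L² − h²) = 23.143517 + 98.812641 = 121.956158

121.9562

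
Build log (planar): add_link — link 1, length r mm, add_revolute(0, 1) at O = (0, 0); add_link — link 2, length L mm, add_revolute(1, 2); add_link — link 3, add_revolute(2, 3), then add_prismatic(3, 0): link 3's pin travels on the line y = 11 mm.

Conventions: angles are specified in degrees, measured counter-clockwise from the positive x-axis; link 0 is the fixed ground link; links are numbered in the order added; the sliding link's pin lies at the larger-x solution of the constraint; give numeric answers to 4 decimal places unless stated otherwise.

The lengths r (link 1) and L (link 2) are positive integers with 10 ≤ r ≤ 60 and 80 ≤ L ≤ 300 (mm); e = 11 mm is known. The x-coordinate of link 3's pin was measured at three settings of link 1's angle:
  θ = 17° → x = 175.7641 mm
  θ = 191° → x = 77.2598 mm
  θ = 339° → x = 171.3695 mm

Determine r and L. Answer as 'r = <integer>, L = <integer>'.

constraint per measurement: (x − r cos θ)² + (r sin θ − e)² = L²
subtracting the θ₁ and θ₂ equations cancels the r² and L² terms:
r = (x₁² − x₂²) / (2[(x₁cos θ₁ + e sin θ₁) − (x₂cos θ₂ + e sin θ₂)]) = 50.0000 → r = 50
L² = (x₁ − r cos θ₁)² + (r sin θ₁ − e)² = 16384.0055 → L = 128.0000 → L = 128
check at θ₃=339°: x = 171.3695 (printed 171.3695) ✓

r = 50, L = 128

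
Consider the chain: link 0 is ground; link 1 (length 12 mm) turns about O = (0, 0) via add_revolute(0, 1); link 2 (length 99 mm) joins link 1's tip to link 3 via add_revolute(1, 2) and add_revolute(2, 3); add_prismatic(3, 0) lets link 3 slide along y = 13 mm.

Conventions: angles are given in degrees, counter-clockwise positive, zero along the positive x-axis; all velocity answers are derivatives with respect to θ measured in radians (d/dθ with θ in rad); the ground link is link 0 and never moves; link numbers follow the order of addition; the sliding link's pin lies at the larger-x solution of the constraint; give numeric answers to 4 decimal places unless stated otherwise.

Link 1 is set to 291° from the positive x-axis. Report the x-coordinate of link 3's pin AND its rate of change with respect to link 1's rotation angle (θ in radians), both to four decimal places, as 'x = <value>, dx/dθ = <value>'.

geometry: r = 12 mm, L = 99 mm, e = 13 mm
crank pin P = (r cos θ, r sin θ) = (4.300415, -11.202965)
h = r sin θ − e = -11.202965 − 13 = -24.202965
x = r cos θ + √(L² − h²) = 4.300415 + 95.995919 = 100.296334
dx/dθ = −r sin θ − h·r cos θ/√(L² − h²) (θ in radians; h = -24.202965) = 12.287207

x = 100.2963, dx/dθ = 12.2872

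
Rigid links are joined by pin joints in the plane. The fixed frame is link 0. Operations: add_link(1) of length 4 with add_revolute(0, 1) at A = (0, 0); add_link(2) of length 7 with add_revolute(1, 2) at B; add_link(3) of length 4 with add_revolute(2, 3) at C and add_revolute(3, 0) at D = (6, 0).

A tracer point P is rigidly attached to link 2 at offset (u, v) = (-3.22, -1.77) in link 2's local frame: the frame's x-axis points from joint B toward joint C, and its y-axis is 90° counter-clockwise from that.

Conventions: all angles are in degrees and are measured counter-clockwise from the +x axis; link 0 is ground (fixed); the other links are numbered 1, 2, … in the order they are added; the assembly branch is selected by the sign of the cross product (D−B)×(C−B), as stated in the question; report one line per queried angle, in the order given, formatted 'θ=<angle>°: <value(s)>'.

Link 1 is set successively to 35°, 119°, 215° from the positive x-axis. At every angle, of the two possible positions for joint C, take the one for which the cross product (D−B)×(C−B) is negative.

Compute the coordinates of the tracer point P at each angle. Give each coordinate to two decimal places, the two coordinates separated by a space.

A=(0,0), D=(6.00,0)
θ=35°: B = A + 4.00·(cos35°, sin35°) = (3.2766, 2.2943)
θ=35°: |BD| = 3.5610
θ=35°: circle(B,7.00) ∩ circle(D,4.00): a=6.4140, h=2.8036
θ=35°:   candidates: C₊=(9.9883,0.3060) cross=9.984; C₋=(6.3756,-3.9823) cross=-9.984
θ=35°:   branch - wants cross < 0 → take C=(6.3756,-3.9823) (cross=-9.984)
θ=35°: ex = (C−B)/|BC| = (0.4427,-0.8967); ey = (0.8967,0.4427)
θ=35°: P = B + -3.22·ex + -1.77·ey = (0.2640,4.3979)
θ=119°: B = A + 4.00·(cos119°, sin119°) = (-1.9392, 3.4985)
θ=119°: |BD| = 8.6759
θ=119°: circle(B,7.00) ∩ circle(D,4.00): a=6.2398, h=3.1726
θ=119°:   candidates: C₊=(5.0501,3.8856) cross=27.525; C₋=(2.4914,-1.9209) cross=-27.525
θ=119°:   branch - wants cross < 0 → take C=(2.4914,-1.9209) (cross=-27.525)
θ=119°: ex = (C−B)/|BC| = (0.6329,-0.7742); ey = (0.7742,0.6329)
θ=119°: P = B + -3.22·ex + -1.77·ey = (-5.3477,4.8711)
θ=215°: B = A + 4.00·(cos215°, sin215°) = (-3.2766, -2.2943)
θ=215°: |BD| = 9.5561
θ=215°: circle(B,7.00) ∩ circle(D,4.00): a=6.5047, h=2.5863
θ=215°:   candidates: C₊=(2.4169,1.7780) cross=24.715; C₋=(3.6588,-3.2432) cross=-24.715
θ=215°:   branch - wants cross < 0 → take C=(3.6588,-3.2432) (cross=-24.715)
θ=215°: ex = (C−B)/|BC| = (0.9908,-0.1356); ey = (0.1356,0.9908)
θ=215°: P = B + -3.22·ex + -1.77·ey = (-6.7068,-3.6115)

θ=35°: 0.26 4.40
θ=119°: -5.35 4.87
θ=215°: -6.71 -3.61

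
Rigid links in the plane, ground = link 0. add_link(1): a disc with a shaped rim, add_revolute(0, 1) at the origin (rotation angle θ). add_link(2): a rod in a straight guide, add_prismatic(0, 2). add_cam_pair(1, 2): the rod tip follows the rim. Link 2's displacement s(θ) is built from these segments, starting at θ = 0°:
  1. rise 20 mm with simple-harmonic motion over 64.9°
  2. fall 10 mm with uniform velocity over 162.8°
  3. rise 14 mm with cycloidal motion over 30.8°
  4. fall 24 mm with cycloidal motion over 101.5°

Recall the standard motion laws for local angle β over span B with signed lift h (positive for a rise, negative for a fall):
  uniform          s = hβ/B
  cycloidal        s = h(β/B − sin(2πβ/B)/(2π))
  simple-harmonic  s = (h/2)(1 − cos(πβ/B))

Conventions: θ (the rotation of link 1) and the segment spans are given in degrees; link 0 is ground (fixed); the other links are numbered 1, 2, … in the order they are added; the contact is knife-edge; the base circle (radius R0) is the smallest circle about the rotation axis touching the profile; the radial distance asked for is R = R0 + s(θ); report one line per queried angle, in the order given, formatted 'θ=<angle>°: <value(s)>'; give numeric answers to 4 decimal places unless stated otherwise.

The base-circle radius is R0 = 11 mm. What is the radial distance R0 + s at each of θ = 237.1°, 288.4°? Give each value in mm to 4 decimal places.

segment 1 (0° to 64.9°, simple-harmonic, h = 20) is passed completely: s = 0.0000 + (20) = 20.0000
segment 2 (64.9° to 227.7°, uniform, h = -10) is passed completely: s = 20.0000 + (-10) = 10.0000
θ = 237.1° falls in segment 3 (227.7° to 258.5°, cycloidal, h = 14): β = 237.1 − 227.7 = 9.4°, B = 30.8°; Δs = 14·(0.3052 − sin(2π·0.3052)/(2π)) = 2.1772; s = 10.0000 + 2.1772 = 12.1772
segment 3 (227.7° to 258.5°, cycloidal, h = 14) is passed completely: s = 10.0000 + (14) = 24.0000
θ = 288.4° falls in segment 4 (258.5° to 360°, cycloidal, h = -24): β = 288.4 − 258.5 = 29.9°, B = 101.5°; Δs = -24·(0.2946 − sin(2π·0.2946)/(2π)) = -3.3991; s = 24.0000 − 3.3991 = 20.6009
θ=237.1°: R = R0 + s = 11 + 12.1772 = 23.1772
θ=288.4°: R = R0 + s = 11 + 20.6009 = 31.6009

θ=237.1°: 23.1772
θ=288.4°: 31.6009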